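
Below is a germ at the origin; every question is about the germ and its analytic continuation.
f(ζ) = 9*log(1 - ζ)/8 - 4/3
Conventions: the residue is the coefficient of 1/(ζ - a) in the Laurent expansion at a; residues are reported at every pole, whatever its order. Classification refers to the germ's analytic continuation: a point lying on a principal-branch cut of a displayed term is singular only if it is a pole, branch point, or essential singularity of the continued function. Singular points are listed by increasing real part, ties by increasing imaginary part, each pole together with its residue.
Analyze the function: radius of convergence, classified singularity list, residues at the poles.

Radius of convergence at 0: 1.
At 1: a logarithmic branch point.

Branch term (9/8)*log(1 - ζ/(1)): its argument vanishes at ζ = 1, a logarithmic branch point, modulus 1.
The radius of convergence is the smallest modulus among the singular points: 1.


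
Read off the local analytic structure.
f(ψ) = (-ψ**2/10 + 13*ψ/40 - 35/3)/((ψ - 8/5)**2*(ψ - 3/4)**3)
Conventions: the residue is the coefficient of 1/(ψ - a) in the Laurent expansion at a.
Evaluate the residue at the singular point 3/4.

At the order-3 pole 3/4 set g(ψ) = (ψ - (3/4))^3*f(ψ) = (-ψ**2/10 + 13*ψ/40 - 35/3)/(ψ - 8/5)**2.
Order-3 pole: residue = g''(a)/2; g''(3/4) = -10947920/83521, so the residue is -5473960/83521.

The residue is -5473960/83521.


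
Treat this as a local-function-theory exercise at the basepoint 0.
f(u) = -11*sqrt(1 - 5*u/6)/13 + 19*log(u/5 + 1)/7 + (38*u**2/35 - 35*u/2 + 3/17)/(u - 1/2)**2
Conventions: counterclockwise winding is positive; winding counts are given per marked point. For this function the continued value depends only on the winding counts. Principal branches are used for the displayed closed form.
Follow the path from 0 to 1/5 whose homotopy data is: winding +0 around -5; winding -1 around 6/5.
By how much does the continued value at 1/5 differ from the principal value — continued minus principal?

The rational part is single-valued and drops out of the difference; each branch term changes only by its own monodromy.
(-11/13)*sqrt(1 - u/(6/5)): winding -1 is odd, the square root flips sign, contributing -2*(-11/13)*sqrt(1 - (1/5)/(6/5)) = -2*(-11/13)*sqrt(5/6) = (11/39)*sqrt(30).
(19/7)*log(1 - u/(-5)): winding 0 around -5, so this term returns to its principal value, contribution 0.
Summing the contributions at u = 1/5 gives (11/39)*sqrt(30).

Continued minus principal equals (11/39)*sqrt(30).


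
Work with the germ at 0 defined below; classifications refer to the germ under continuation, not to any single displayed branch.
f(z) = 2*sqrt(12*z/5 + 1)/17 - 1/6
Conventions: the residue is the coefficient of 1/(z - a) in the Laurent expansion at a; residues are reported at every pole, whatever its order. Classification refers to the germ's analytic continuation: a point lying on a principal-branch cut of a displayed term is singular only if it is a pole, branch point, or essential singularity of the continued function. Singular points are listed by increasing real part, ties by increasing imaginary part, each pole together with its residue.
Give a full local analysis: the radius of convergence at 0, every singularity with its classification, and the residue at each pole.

Radius of convergence at 0: 5/12.
At -5/12: an algebraic (square-root) branch point.

Branch term (2/17)*sqrt(1 - z/(-5/12)): its argument vanishes at z = -5/12, a square-root branch point, modulus 5/12.
The radius of convergence is the smallest modulus among the singular points: 5/12.


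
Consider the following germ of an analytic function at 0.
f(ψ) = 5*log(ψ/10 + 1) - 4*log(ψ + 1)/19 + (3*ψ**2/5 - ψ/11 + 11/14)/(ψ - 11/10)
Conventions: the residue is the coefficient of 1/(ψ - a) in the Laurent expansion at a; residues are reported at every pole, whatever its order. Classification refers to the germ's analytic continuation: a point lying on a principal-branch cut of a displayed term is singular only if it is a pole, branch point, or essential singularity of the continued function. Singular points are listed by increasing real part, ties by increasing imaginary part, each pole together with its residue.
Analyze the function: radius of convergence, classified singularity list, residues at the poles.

Radius of convergence at 0: 1.
At -10: a logarithmic branch point.
At -1: a logarithmic branch point.
At 11/10: a pole of order 1; residue 4941/3500.

Denominator factor (ψ - 11/10): pole of order 1 at 11/10, modulus 11/10.
Branch term (5)*log(1 - ψ/(-10)): its argument vanishes at ψ = -10, a logarithmic branch point, modulus 10.
Branch term (-4/19)*log(1 - ψ/(-1)): its argument vanishes at ψ = -1, a logarithmic branch point, modulus 1.
The radius of convergence is the smallest modulus among the singular points: 1.
The branch terms are analytic at 11/10 and contribute nothing to the residue; only the rational part matters.
At the order-1 pole 11/10 set g(ψ) = (ψ - (11/10))*(rational part) = 3*ψ**2/5 - ψ/11 + 11/14.
Simple pole: residue = g(a) at a = 11/10, which is 4941/3500.
List the singular points by increasing real part (a conjugate pair: the negative imaginary part first).


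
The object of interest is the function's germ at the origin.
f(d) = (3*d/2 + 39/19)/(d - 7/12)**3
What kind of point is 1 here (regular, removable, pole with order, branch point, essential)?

Denominator factors: d - 7/12 = 5/12 at d = 1 — none vanishes.
So the germ continues analytically to 1.

The point is a regular point.


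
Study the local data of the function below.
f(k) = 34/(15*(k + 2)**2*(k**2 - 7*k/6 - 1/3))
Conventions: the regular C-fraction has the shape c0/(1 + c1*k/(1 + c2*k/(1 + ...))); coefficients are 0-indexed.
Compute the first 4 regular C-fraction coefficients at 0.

The regular C-fraction coefficients are [-17/10, 9/2, -1/6, 3].

Taylor coefficients (expand at 0): a_0 = -17/10, a_1 = 153/20, a_2 = -663/20, a_3 = 5593/40.
c0 = a_0 = -17/10. Peel one level at a time: if S = 1 + c*k/S' with S'(0) = 1, then c is the k-coefficient of S and S' = c*k/(S - 1).
S_1 = c0/f = 1 + (9/2)*k + (3/4)*k^2 + ...; c1 = 9/2.
S_2 = c1*k/(S_1 - 1) = 1 + (-1/6)*k + (1/2)*k^2 + ...; c2 = -1/6.
S_3 = c2*k/(S_2 - 1) = 1 + (3)*k + ...; c3 = 3.


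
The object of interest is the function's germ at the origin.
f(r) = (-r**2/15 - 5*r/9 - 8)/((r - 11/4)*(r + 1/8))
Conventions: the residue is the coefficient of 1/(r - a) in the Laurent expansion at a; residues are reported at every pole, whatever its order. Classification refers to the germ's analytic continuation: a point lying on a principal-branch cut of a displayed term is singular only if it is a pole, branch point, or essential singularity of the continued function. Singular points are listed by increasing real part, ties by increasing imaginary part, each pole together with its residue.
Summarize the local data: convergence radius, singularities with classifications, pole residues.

Denominator factor (r + 1/8): pole of order 1 at -1/8, modulus 1/8.
Denominator factor (r - 11/4): pole of order 1 at 11/4, modulus 11/4.
The radius of convergence is the smallest modulus among the singular points: 1/8.
At the order-1 pole -1/8 set g(r) = (r - (-1/8))*f(r) = (-r**2/15 - 5*r/9 - 8)/(r - 11/4).
Simple pole: residue = g(a) at a = -1/8, which is 22843/8280.
At the order-1 pole 11/4 set g(r) = (r - (11/4))*f(r) = (-r**2/15 - 5*r/9 - 8)/(r + 1/8).
Simple pole: residue = g(a) at a = 11/4, which is -7223/2070.
List the singular points by increasing real part (a conjugate pair: the negative imaginary part first).

Radius of convergence at 0: 1/8.
At -1/8: a pole of order 1; residue 22843/8280.
At 11/4: a pole of order 1; residue -7223/2070.


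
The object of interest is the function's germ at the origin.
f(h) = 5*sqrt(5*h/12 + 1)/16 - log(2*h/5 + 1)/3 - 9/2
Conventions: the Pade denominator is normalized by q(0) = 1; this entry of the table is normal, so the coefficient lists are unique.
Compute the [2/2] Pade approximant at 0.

Taylor coefficients needed (expand at 0): a_0 = -67/16, a_1 = -131/1920, a_2 = 9163/460800, a_3 = -315091/55296000, a_4 = 46857479/26542080000.
Write the denominator as Q(h) = 1 + q1*h + q2*h^2. Requiring Q*f - P = O(h^5) with deg P <= 2 kills the coefficients of h^3..h^4 in Q*f:
  h^3: a_3 + q1*a_2 + q2*a_1 = 0, i.e. -315091/55296000 + (9163/460800)*q1 + (-131/1920)*q2 = 0.
  h^4: a_4 + q1*a_3 + q2*a_2 = 0, i.e. 46857479/26542080000 + (-315091/55296000)*q1 + (9163/460800)*q2 = 0.
Solving this linear system: q1 = -363972083/337614480, q2 = -4603675279/11575353600.
The numerator is Q*f truncated at degree 2: P0 = a_0 = -67/16; P1 = a_1 + q1*a_0 = 24017567087/5401831680; P2 = a_2 + q1*a_1 + q2*a_0 = 28151408279/16005427200.

The Pade approximant has numerator coefficients [-67/16, 24017567087/5401831680, 28151408279/16005427200]; denominator coefficients [1, -363972083/337614480, -4603675279/11575353600].


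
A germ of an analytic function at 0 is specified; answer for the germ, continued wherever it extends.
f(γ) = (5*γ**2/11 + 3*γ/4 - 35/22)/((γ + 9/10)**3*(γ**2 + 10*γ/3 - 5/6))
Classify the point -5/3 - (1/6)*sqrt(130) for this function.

The denominator factor γ**2 + 10*γ/3 - 5/6 vanishes at -5/3 - (1/6)*sqrt(130) and appears to the power 1; the numerator there equals 25/396 + (101/792)*sqrt(130), nonzero, and no other factor vanishes.
Hence a pole whose order is the multiplicity, 1.

The point is a pole of order 1.


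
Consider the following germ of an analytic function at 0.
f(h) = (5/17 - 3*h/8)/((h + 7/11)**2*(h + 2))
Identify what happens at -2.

The denominator factor h + 2 vanishes at -2 and appears to the power 1; the numerator there equals 71/68, nonzero, and no other factor vanishes.
Hence a pole whose order is the multiplicity, 1.

The point is a pole of order 1.


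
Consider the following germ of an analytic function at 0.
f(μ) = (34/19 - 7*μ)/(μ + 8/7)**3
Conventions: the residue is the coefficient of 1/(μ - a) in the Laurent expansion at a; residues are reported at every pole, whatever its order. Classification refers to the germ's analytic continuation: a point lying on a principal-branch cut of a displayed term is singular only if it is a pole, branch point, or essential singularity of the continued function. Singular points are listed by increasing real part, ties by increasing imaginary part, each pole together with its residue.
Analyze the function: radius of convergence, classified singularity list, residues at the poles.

Radius of convergence at 0: 8/7.
At -8/7: a pole of order 3; residue 0.

Denominator factor (μ + 8/7)^3: pole of order 3 at -8/7, modulus 8/7.
The radius of convergence is the smallest modulus among the singular points: 8/7.
At the order-3 pole -8/7 set g(μ) = (μ - (-8/7))^3*f(μ) = 34/19 - 7*μ.
Order-3 pole: residue = g''(a)/2; g''(-8/7) = 0, so the residue is 0.


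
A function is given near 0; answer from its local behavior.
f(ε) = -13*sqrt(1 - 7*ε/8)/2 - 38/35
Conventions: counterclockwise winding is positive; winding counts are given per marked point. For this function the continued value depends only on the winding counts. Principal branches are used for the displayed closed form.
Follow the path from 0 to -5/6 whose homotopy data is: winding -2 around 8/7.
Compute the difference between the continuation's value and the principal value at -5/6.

The rational part is single-valued and drops out of the difference; each branch term changes only by its own monodromy.
(-13/2)*sqrt(1 - ε/(8/7)): winding -2 is even, the square root returns to the same sheet, contribution 0.
Summing the contributions at ε = -5/6 gives 0.

Continued minus principal equals 0.


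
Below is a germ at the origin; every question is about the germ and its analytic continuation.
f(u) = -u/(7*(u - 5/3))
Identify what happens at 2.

The point is a regular point.

Denominator factors: u - 5/3 = 1/3 at u = 2 — none vanishes.
So the germ continues analytically to 2.


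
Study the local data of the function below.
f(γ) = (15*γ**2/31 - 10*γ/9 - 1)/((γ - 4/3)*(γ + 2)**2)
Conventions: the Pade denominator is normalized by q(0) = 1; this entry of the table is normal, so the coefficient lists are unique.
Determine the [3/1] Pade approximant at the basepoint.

Taylor coefficients needed (expand at 0): a_0 = 3/16, a_1 = 31/192, a_2 = -889/23808, a_3 = 3975/31744, a_4 = -7505/380928.
Write the denominator as Q(γ) = 1 + q1*γ. Requiring Q*f - P = O(γ^5) with deg P <= 3 kills the coefficients of γ^4..γ^4 in Q*f:
  γ^4: a_4 + q1*a_3 = 0, i.e. -7505/380928 + (3975/31744)*q1 = 0.
Solving this linear system: q1 = 1501/9540.
The numerator is Q*f truncated at degree 3: P0 = a_0 = 3/16; P1 = a_1 + q1*a_0 = 2429/12720; P2 = a_2 + q1*a_1 = -169451/14195520; P3 = a_3 + q1*a_2 = 1694171/14195520.

The Pade approximant has numerator coefficients [3/16, 2429/12720, -169451/14195520, 1694171/14195520]; denominator coefficients [1, 1501/9540].


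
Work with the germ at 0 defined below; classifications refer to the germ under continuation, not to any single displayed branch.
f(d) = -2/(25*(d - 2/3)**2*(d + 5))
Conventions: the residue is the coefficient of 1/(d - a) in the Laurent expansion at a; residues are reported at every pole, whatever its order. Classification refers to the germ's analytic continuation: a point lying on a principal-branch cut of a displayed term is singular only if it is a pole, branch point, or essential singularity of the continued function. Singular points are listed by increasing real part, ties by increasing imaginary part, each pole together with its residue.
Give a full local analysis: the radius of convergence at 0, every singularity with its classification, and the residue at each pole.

Denominator factor (d - 2/3)^2: pole of order 2 at 2/3, modulus 2/3.
Denominator factor (d + 5): pole of order 1 at -5, modulus 5.
The radius of convergence is the smallest modulus among the singular points: 2/3.
At the order-1 pole -5 set g(d) = (d - (-5))*f(d) = -2/(25*(d - 2/3)**2).
Simple pole: residue = g(a) at a = -5, which is -18/7225.
At the order-2 pole 2/3 set g(d) = (d - (2/3))^2*f(d) = -2/(25*(d + 5)).
Order-2 pole: residue = g'(a); g'(2/3) = 18/7225, so the residue is 18/7225.
List the singular points by increasing real part (a conjugate pair: the negative imaginary part first).

Radius of convergence at 0: 2/3.
At -5: a pole of order 1; residue -18/7225.
At 2/3: a pole of order 2; residue 18/7225.


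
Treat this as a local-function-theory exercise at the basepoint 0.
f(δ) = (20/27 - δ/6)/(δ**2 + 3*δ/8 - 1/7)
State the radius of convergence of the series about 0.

Denominator factor (δ**2 + 3*δ/8 - 1/7): discriminant 319/448, real irrational roots -3/16 + (1/112)*sqrt(2233) and -3/16 - (1/112)*sqrt(2233); poles of order 1, moduli -3/16 + (1/112)*sqrt(2233) and 3/16 + (1/112)*sqrt(2233).
The radius of convergence is the smallest modulus among the singular points: -3/16 + (1/112)*sqrt(2233).

The radius of convergence is -3/16 + (1/112)*sqrt(2233).


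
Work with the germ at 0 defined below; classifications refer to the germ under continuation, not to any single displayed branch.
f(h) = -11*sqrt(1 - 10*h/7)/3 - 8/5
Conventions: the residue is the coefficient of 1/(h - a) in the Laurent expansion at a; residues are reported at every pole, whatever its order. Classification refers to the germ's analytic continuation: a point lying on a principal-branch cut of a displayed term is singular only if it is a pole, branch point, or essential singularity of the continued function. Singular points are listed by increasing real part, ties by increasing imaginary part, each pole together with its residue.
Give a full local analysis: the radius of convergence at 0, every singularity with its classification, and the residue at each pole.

Radius of convergence at 0: 7/10.
At 7/10: an algebraic (square-root) branch point.

Branch term (-11/3)*sqrt(1 - h/(7/10)): its argument vanishes at h = 7/10, a square-root branch point, modulus 7/10.
The radius of convergence is the smallest modulus among the singular points: 7/10.


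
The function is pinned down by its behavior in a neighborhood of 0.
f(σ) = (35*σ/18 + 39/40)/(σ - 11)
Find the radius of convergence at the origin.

The radius of convergence is 11.

Denominator factor (σ - 11): pole of order 1 at 11, modulus 11.
The radius of convergence is the smallest modulus among the singular points: 11.


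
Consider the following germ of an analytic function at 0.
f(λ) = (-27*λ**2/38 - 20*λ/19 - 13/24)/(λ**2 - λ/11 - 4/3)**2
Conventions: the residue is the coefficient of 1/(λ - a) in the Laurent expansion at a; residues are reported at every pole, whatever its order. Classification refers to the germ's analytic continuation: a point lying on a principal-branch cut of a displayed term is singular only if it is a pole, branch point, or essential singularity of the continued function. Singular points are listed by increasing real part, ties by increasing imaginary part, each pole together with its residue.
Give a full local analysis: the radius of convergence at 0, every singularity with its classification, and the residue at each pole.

Radius of convergence at 0: -1/22 + (1/66)*sqrt(5817).
At 1/22 - (1/66)*sqrt(5817): a pole of order 2; residue (217195/285738796)*sqrt(5817).
At 1/22 + (1/66)*sqrt(5817): a pole of order 2; residue -(217195/285738796)*sqrt(5817).

Denominator factor (λ**2 - λ/11 - 4/3)^2: discriminant 1939/363, real irrational roots 1/22 + (1/66)*sqrt(5817) and 1/22 - (1/66)*sqrt(5817); poles of order 2, moduli 1/22 + (1/66)*sqrt(5817) and -1/22 + (1/66)*sqrt(5817).
The radius of convergence is the smallest modulus among the singular points: -1/22 + (1/66)*sqrt(5817).
The factor λ**2 - λ/11 - 4/3 splits as (λ - a)(λ - a') with a = 1/22 - (1/66)*sqrt(5817), a' = 1/22 + (1/66)*sqrt(5817). At the order-2 pole a set g(λ) = (λ - a)^2*f(λ) = [-27*λ**2/38 - 20*λ/19 - 13/24] / (λ - a')^2.
Order-2 pole: residue = g'(a); g'(1/22 - (1/66)*sqrt(5817)) = (217195/285738796)*sqrt(5817), so the residue is (217195/285738796)*sqrt(5817).
The factor λ**2 - λ/11 - 4/3 splits as (λ - a)(λ - a') with a = 1/22 + (1/66)*sqrt(5817), a' = 1/22 - (1/66)*sqrt(5817). At the order-2 pole a set g(λ) = (λ - a)^2*f(λ) = [-27*λ**2/38 - 20*λ/19 - 13/24] / (λ - a')^2.
Order-2 pole: residue = g'(a); g'(1/22 + (1/66)*sqrt(5817)) = -(217195/285738796)*sqrt(5817), so the residue is -(217195/285738796)*sqrt(5817).
List the singular points by increasing real part (a conjugate pair: the negative imaginary part first).


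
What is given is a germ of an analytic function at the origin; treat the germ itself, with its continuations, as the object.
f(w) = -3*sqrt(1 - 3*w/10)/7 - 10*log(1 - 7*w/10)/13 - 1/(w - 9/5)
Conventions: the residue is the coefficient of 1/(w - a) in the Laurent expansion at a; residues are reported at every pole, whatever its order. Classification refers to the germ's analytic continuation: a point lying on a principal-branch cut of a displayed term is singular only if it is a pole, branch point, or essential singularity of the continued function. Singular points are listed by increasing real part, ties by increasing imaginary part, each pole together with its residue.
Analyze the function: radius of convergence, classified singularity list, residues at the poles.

Radius of convergence at 0: 10/7.
At 10/7: a logarithmic branch point.
At 9/5: a pole of order 1; residue -1.
At 10/3: an algebraic (square-root) branch point.

Denominator factor (w - 9/5): pole of order 1 at 9/5, modulus 9/5.
Branch term (-10/13)*log(1 - w/(10/7)): its argument vanishes at w = 10/7, a logarithmic branch point, modulus 10/7.
Branch term (-3/7)*sqrt(1 - w/(10/3)): its argument vanishes at w = 10/3, a square-root branch point, modulus 10/3.
The radius of convergence is the smallest modulus among the singular points: 10/7.
The branch terms are analytic at 9/5 and contribute nothing to the residue; only the rational part matters.
At the order-1 pole 9/5 set g(w) = (w - (9/5))*(rational part) = -1.
Simple pole: residue = g(a) at a = 9/5, which is -1.
List the singular points by increasing real part (a conjugate pair: the negative imaginary part first).


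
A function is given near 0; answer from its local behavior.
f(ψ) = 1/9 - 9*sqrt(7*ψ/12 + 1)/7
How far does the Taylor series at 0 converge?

Branch term (-9/7)*sqrt(1 - ψ/(-12/7)): its argument vanishes at ψ = -12/7, a square-root branch point, modulus 12/7.
The radius of convergence is the smallest modulus among the singular points: 12/7.

The radius of convergence is 12/7.


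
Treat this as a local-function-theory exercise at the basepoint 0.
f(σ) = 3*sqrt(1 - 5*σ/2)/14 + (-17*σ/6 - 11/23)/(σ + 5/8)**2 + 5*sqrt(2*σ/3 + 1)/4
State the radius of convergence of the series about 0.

The radius of convergence is 2/5.

Denominator factor (σ + 5/8)^2: pole of order 2 at -5/8, modulus 5/8.
Branch term (3/14)*sqrt(1 - σ/(2/5)): its argument vanishes at σ = 2/5, a square-root branch point, modulus 2/5.
Branch term (5/4)*sqrt(1 - σ/(-3/2)): its argument vanishes at σ = -3/2, a square-root branch point, modulus 3/2.
The radius of convergence is the smallest modulus among the singular points: 2/5.


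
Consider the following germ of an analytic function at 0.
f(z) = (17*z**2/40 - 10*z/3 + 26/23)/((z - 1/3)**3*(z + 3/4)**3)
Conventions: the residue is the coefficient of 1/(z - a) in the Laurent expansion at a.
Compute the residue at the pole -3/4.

The residue is -309351528/42698695.

At the order-3 pole -3/4 set g(z) = (z - (-3/4))^3*f(z) = (17*z**2/40 - 10*z/3 + 26/23)/(z - 1/3)**3.
Order-3 pole: residue = g''(a)/2; g''(-3/4) = -618703056/42698695, so the residue is -309351528/42698695.


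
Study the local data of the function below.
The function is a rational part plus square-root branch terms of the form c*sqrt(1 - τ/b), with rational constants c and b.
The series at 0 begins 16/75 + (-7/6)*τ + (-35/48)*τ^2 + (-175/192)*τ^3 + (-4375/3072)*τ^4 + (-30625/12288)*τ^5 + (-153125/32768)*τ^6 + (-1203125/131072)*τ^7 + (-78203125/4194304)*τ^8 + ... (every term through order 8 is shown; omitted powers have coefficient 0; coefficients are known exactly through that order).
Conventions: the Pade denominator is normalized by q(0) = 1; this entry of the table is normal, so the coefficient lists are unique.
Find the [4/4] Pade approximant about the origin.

Taylor coefficients needed (read off): a_0 = 16/75, a_1 = -7/6, a_2 = -35/48, a_3 = -175/192, a_4 = -4375/3072, a_5 = -30625/12288, a_6 = -153125/32768, a_7 = -1203125/131072, a_8 = -78203125/4194304.
Write the denominator as Q(τ) = 1 + q1*τ + q2*τ^2 + q3*τ^3 + q4*τ^4. Requiring Q*f - P = O(τ^9) with deg P <= 4 kills the coefficients of τ^5..τ^8 in Q*f:
  τ^5: a_5 + q1*a_4 + q2*a_3 + q3*a_2 + q4*a_1 = 0, i.e. -30625/12288 + (-4375/3072)*q1 + (-175/192)*q2 + (-35/48)*q3 + (-7/6)*q4 = 0.
  τ^6: a_6 + q1*a_5 + q2*a_4 + q3*a_3 + q4*a_2 = 0, i.e. -153125/32768 + (-30625/12288)*q1 + (-4375/3072)*q2 + (-175/192)*q3 + (-35/48)*q4 = 0.
  τ^7: a_7 + q1*a_6 + q2*a_5 + q3*a_4 + q4*a_3 = 0, i.e. -1203125/131072 + (-153125/32768)*q1 + (-30625/12288)*q2 + (-4375/3072)*q3 + (-175/192)*q4 = 0.
  τ^8: a_8 + q1*a_7 + q2*a_6 + q3*a_5 + q4*a_4 = 0, i.e. -78203125/4194304 + (-1203125/131072)*q1 + (-153125/32768)*q2 + (-30625/12288)*q3 + (-4375/3072)*q4 = 0.
Solving this linear system: q1 = -35/8, q2 = 375/64, q3 = -625/256, q4 = 625/4096.
The numerator is Q*f truncated at degree 4: P0 = a_0 = 16/75; P1 = a_1 + q1*a_0 = -21/10; P2 = a_2 + q1*a_1 + q2*a_0 = 45/8; P3 = a_3 + q1*a_2 + q2*a_1 + q3*a_0 = -325/64; P4 = a_4 + q1*a_3 + q2*a_2 + q3*a_1 + q4*a_0 = 75/64.

The Pade approximant has numerator coefficients [16/75, -21/10, 45/8, -325/64, 75/64]; denominator coefficients [1, -35/8, 375/64, -625/256, 625/4096].


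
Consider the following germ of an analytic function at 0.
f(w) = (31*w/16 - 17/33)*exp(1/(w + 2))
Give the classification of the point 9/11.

There is no denominator, hence no pole anywhere.
The essential point of exp(1/(w - (-2))) is -2, not 9/11.
So the germ continues analytically to 9/11.

The point is a regular point.


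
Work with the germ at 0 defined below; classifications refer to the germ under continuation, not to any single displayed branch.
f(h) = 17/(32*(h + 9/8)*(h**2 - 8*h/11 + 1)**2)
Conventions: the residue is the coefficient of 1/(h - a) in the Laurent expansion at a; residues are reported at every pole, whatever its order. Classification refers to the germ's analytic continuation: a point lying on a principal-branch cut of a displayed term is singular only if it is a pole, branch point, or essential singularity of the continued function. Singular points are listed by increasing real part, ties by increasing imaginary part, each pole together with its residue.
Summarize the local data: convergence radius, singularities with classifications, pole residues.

Radius of convergence at 0: 1.
At -9/8: a pole of order 1; residue 263296/4713241.
At (4/11) - ((1/11)*sqrt(105))*i: a pole of order 2; residue (-131648/4713241) + ((10056777907/831415712400)*sqrt(105))*i.
At (4/11) + ((1/11)*sqrt(105))*i: a pole of order 2; residue (-131648/4713241) - ((10056777907/831415712400)*sqrt(105))*i.


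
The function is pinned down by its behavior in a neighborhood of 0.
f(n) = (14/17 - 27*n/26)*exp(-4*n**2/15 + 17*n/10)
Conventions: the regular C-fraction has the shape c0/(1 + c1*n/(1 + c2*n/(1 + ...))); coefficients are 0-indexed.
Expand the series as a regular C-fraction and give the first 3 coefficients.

The regular C-fraction coefficients are [14/17, -799/1820, 11508059/4362540].

Taylor coefficients (expand at 0): a_0 = 14/17, a_1 = 47/130, a_2 = -13177/16575.
c0 = a_0 = 14/17. Peel one level at a time: if S = 1 + c*n/S' with S'(0) = 1, then c is the n-coefficient of S and S' = c*n/(S - 1).
S_1 = c0/f = 1 + (-799/1820)*n + (11508059/9937200)*n^2 + ...; c1 = -799/1820.
S_2 = c1*n/(S_1 - 1) = 1 + (11508059/4362540)*n + ...; c2 = 11508059/4362540.


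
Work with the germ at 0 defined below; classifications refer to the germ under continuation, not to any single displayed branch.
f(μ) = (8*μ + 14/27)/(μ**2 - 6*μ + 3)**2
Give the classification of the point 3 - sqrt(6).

The point is a pole of order 2.

The denominator factor μ**2 - 6*μ + 3 vanishes at 3 - sqrt(6) and appears to the power 2; the numerator there equals 662/27 - (8)*sqrt(6), nonzero, and no other factor vanishes.
Hence a pole whose order is the multiplicity, 2.


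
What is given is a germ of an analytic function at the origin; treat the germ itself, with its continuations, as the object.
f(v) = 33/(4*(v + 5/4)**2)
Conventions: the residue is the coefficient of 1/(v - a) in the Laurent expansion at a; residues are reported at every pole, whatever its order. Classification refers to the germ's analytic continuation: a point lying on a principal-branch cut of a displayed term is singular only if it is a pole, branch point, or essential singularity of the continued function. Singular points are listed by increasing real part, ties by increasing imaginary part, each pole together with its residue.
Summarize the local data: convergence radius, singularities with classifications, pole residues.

Radius of convergence at 0: 5/4.
At -5/4: a pole of order 2; residue 0.

Denominator factor (v + 5/4)^2: pole of order 2 at -5/4, modulus 5/4.
The radius of convergence is the smallest modulus among the singular points: 5/4.
At the order-2 pole -5/4 set g(v) = (v - (-5/4))^2*f(v) = 33/4.
Order-2 pole: residue = g'(a); g'(-5/4) = 0, so the residue is 0.


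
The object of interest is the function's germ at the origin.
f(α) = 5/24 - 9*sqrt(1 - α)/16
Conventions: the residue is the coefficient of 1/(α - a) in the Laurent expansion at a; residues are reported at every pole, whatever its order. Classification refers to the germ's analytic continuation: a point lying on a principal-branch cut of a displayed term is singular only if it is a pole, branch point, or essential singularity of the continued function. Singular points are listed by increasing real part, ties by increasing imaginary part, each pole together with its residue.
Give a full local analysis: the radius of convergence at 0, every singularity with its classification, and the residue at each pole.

Branch term (-9/16)*sqrt(1 - α/(1)): its argument vanishes at α = 1, a square-root branch point, modulus 1.
The radius of convergence is the smallest modulus among the singular points: 1.

Radius of convergence at 0: 1.
At 1: an algebraic (square-root) branch point.


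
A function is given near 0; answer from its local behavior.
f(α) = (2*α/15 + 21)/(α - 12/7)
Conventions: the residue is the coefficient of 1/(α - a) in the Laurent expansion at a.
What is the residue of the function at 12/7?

At the order-1 pole 12/7 set g(α) = (α - (12/7))*f(α) = 2*α/15 + 21.
Simple pole: residue = g(a) at a = 12/7, which is 743/35.

The residue is 743/35.


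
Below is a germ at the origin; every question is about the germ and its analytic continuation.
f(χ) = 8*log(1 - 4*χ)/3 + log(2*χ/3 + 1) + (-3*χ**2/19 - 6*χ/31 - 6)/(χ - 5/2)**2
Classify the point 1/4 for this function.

The term (8/3)*log(1 - χ/(1/4)) has argument 1 - 1/4/(1/4) = 0 at 1/4: a logarithmic (infinitely-sheeted) branch point; the remaining terms are analytic or single-valued there.

The point is a logarithmic branch point.


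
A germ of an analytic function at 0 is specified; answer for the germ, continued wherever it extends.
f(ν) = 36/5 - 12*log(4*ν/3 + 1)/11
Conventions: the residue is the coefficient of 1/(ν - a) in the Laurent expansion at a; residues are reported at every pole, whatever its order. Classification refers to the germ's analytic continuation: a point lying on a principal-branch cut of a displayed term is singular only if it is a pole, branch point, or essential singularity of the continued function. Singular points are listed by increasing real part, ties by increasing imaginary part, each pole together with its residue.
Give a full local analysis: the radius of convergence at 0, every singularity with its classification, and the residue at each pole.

Radius of convergence at 0: 3/4.
At -3/4: a logarithmic branch point.

Branch term (-12/11)*log(1 - ν/(-3/4)): its argument vanishes at ν = -3/4, a logarithmic branch point, modulus 3/4.
The radius of convergence is the smallest modulus among the singular points: 3/4.


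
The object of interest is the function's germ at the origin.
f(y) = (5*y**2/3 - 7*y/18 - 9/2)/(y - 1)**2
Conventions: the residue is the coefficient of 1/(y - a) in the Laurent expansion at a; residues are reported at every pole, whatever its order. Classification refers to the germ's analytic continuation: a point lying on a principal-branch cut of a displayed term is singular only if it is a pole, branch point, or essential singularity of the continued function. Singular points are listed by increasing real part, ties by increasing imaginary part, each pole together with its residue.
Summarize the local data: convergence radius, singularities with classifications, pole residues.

Radius of convergence at 0: 1.
At 1: a pole of order 2; residue 53/18.

Denominator factor (y - 1)^2: pole of order 2 at 1, modulus 1.
The radius of convergence is the smallest modulus among the singular points: 1.
At the order-2 pole 1 set g(y) = (y - (1))^2*f(y) = 5*y**2/3 - 7*y/18 - 9/2.
Order-2 pole: residue = g'(a); g'(1) = 53/18, so the residue is 53/18.


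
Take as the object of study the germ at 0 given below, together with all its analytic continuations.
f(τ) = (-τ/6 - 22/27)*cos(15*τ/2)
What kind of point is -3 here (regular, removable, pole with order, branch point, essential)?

There is no denominator, hence no pole anywhere.
The factor cos(15*τ/2) is entire.
So the germ continues analytically to -3.

The point is a regular point.


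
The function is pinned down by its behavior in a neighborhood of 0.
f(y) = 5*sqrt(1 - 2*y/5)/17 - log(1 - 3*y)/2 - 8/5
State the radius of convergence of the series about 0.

Branch term (5/17)*sqrt(1 - y/(5/2)): its argument vanishes at y = 5/2, a square-root branch point, modulus 5/2.
Branch term (-1/2)*log(1 - y/(1/3)): its argument vanishes at y = 1/3, a logarithmic branch point, modulus 1/3.
The radius of convergence is the smallest modulus among the singular points: 1/3.

The radius of convergence is 1/3.


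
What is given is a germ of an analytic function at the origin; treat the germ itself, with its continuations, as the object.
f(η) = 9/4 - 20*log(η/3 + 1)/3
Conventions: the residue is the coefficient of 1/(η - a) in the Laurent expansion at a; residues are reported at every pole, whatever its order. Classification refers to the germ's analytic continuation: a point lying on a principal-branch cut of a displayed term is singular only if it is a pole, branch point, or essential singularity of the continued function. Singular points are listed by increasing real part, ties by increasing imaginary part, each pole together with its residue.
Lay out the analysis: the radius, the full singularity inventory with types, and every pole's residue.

Branch term (-20/3)*log(1 - η/(-3)): its argument vanishes at η = -3, a logarithmic branch point, modulus 3.
The radius of convergence is the smallest modulus among the singular points: 3.

Radius of convergence at 0: 3.
At -3: a logarithmic branch point.


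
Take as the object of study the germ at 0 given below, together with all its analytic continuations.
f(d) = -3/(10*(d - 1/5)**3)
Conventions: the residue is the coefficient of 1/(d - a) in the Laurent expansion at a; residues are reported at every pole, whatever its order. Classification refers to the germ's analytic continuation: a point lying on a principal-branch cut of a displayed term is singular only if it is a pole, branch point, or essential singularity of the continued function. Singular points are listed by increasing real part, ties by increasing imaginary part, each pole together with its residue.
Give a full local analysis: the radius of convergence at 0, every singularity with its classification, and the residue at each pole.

Radius of convergence at 0: 1/5.
At 1/5: a pole of order 3; residue 0.

Denominator factor (d - 1/5)^3: pole of order 3 at 1/5, modulus 1/5.
The radius of convergence is the smallest modulus among the singular points: 1/5.
At the order-3 pole 1/5 set g(d) = (d - (1/5))^3*f(d) = -3/10.
Order-3 pole: residue = g''(a)/2; g''(1/5) = 0, so the residue is 0.


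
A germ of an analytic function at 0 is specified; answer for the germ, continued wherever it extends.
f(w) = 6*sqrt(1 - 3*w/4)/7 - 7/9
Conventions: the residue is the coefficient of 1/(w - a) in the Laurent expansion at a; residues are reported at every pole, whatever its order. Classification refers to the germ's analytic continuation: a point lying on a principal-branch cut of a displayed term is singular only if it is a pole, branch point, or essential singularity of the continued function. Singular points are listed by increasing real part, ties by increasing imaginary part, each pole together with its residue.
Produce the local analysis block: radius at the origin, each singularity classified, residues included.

Branch term (6/7)*sqrt(1 - w/(4/3)): its argument vanishes at w = 4/3, a square-root branch point, modulus 4/3.
The radius of convergence is the smallest modulus among the singular points: 4/3.

Radius of convergence at 0: 4/3.
At 4/3: an algebraic (square-root) branch point.


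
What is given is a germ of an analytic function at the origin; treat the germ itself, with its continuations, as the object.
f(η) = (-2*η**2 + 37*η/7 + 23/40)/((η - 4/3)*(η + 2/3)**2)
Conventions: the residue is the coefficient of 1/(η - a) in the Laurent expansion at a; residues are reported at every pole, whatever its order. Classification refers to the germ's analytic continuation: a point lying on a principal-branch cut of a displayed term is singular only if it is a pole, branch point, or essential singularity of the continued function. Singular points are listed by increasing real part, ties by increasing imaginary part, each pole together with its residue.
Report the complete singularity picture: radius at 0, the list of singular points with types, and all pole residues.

Denominator factor (η - 4/3): pole of order 1 at 4/3, modulus 4/3.
Denominator factor (η + 2/3)^2: pole of order 2 at -2/3, modulus 2/3.
The radius of convergence is the smallest modulus among the singular points: 2/3.
At the order-2 pole -2/3 set g(η) = (η - (-2/3))^2*f(η) = (-2*η**2 + 37*η/7 + 23/40)/(η - 4/3).
Order-2 pole: residue = g'(a); g'(-2/3) = -30409/10080, so the residue is -30409/10080.
At the order-1 pole 4/3 set g(η) = (η - (4/3))*f(η) = (-2*η**2 + 37*η/7 + 23/40)/(η + 2/3)**2.
Simple pole: residue = g(a) at a = 4/3, which is 10249/10080.
List the singular points by increasing real part (a conjugate pair: the negative imaginary part first).

Radius of convergence at 0: 2/3.
At -2/3: a pole of order 2; residue -30409/10080.
At 4/3: a pole of order 1; residue 10249/10080.


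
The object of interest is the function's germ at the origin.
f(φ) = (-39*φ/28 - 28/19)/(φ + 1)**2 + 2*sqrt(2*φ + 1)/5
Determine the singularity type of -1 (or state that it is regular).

The denominator factor φ + 1 vanishes at -1 and appears to the power 2; the numerator there equals -43/532, nonzero, and no other factor vanishes.
The branch terms are analytic at this point.
Hence a pole whose order is the multiplicity, 2.

The point is a pole of order 2.


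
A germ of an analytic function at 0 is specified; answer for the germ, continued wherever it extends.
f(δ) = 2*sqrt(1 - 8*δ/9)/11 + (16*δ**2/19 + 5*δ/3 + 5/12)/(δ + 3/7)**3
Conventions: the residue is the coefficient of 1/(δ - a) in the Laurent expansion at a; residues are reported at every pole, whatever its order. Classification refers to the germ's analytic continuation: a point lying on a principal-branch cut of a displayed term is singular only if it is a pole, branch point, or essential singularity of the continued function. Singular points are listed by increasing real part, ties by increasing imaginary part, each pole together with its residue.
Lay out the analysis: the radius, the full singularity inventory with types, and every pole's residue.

Denominator factor (δ + 3/7)^3: pole of order 3 at -3/7, modulus 3/7.
Branch term (2/11)*sqrt(1 - δ/(9/8)): its argument vanishes at δ = 9/8, a square-root branch point, modulus 9/8.
The radius of convergence is the smallest modulus among the singular points: 3/7.
The branch term is analytic at -3/7 and contributes nothing to the residue; only the rational part matters.
At the order-3 pole -3/7 set g(δ) = (δ - (-3/7))^3*(rational part) = 16*δ**2/19 + 5*δ/3 + 5/12.
Order-3 pole: residue = g''(a)/2; g''(-3/7) = 32/19, so the residue is 16/19.
List the singular points by increasing real part (a conjugate pair: the negative imaginary part first).

Radius of convergence at 0: 3/7.
At -3/7: a pole of order 3; residue 16/19.
At 9/8: an algebraic (square-root) branch point.


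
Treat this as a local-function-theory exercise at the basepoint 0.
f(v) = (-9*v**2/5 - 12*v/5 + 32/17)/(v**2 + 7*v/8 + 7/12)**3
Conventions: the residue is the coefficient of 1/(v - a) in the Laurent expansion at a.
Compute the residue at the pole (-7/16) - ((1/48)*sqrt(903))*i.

The residue is ((353852928/2318026585)*sqrt(903))*i.

The factor v**2 + 7*v/8 + 7/12 splits as (v - a)(v - a') with a = (-7/16) - ((1/48)*sqrt(903))*i, a' = (-7/16) + ((1/48)*sqrt(903))*i. At the order-3 pole a set g(v) = (v - a)^3*f(v) = [-9*v**2/5 - 12*v/5 + 32/17] / (v - a')^3.
Order-3 pole: residue = g''(a)/2; g''((-7/16) - ((1/48)*sqrt(903))*i) = ((707705856/2318026585)*sqrt(903))*i, so the residue is ((353852928/2318026585)*sqrt(903))*i.


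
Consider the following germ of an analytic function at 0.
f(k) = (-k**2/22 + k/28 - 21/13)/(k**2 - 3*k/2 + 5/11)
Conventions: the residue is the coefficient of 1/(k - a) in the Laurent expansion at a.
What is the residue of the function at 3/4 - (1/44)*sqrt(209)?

The factor k**2 - 3*k/2 + 5/11 splits as (k - a)(k - a') with a = 3/4 - (1/44)*sqrt(209), a' = 3/4 + (1/44)*sqrt(209). At the order-1 pole a set g(k) = (k - a)*f(k) = [-k**2/22 + k/28 - 21/13] / (k - a').
Simple pole: residue = g(a) at a = 3/4 - (1/44)*sqrt(209), which is -5/308 + (142621/836836)*sqrt(209).

The residue is -5/308 + (142621/836836)*sqrt(209).
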